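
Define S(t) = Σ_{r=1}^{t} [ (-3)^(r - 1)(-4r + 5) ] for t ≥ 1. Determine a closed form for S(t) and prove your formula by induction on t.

S(t) = (-3)^t(t - 1) + 1

We claim S(t) = (-3)^t(t - 1) + 1 for all t ≥ 1.
When t = 1: S(1) = 1, and the closed form gives 1. They agree.
Suppose the result is true for t = r, so S(r) = (-3)^r(r - 1) + 1.
Then S(r+1) = S(r) + ((-3)^r(-4r + 1)) = ((-3)^r(r - 1) + 1) + ((-3)^r(-4r + 1)).
Simplifying, S(r+1) = (-3)^(r + 1)r + 1 = (-3)^(r+1)((r+1) - 1) + 1,
which is the closed form with t = r+1.
This completes the induction.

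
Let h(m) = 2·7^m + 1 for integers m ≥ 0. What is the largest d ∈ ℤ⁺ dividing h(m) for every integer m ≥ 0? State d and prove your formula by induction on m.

d = 3

Computing the first values: h(0) = 3 and h(1) = 15; gcd(3, 15) = 3, so d ≤ 3.
We prove 3 | 2·7^m + 1 for all m ≥ 0 by induction on m.
When m = 0: h(0) = 3 = 3·(1), so 3 | h(0).
Inductive step: assume the claim holds for m = j, i.e. 3 | h(j). Then
h(j+1) = 2·7^(j+1) + 1 = 7·(2·7^j + 1) - 6 = 7·h(j) - 6. The first term is divisible by 3 by the inductive hypothesis, and -6 is divisible by 3. Hence 3 | h(j+1).
By induction, the statement is established for all m ≥ 0.
Therefore the largest such d is 3.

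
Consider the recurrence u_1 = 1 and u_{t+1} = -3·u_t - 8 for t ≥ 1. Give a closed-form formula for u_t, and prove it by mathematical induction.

u_t = -(-3)^t - 2

Computing the first terms: u_1 = 1, u_2 = -11, u_3 = 25. This suggests u_t = -(-3)^t - 2.
For the base case t = 1: the formula gives 1 = 1 = u_1.
Inductive step: assume the claim holds for t = m, so u_m = -(-3)^m - 2.
Then u_{m+1} = -3·u_m - 8 = -3·(-(-3)^m - 2) - 8 = -(-3)^(m + 1) - 2,
which is the claimed formula at t = m+1.
Hence, by induction on t, the claim holds for every t ≥ 1.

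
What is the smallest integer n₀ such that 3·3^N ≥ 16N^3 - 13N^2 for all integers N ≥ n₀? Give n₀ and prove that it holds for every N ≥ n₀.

n₀ = 7

At N = 6: 2187 < 2988, so the inequality fails and n₀ ≥ 7. We prove 3·3^N ≥ 16N^3 - 13N^2 for all N ≥ 7.
When N = 7: 3·3^N = 6561 and 16N^3 - 13N^2 = 4851, so 6561 ≥ 4851.
For the inductive step, assume it holds for an arbitrary j ≥ 7, so 3·3^j ≥ 16j^3 - 13j^2.
Then 3·3^(j + 1) = 3·(3·3^j) ≥ 3·(16j^3 - 13j^2).
Also, for j ≥ 7 we have 3·(16j^3 - 13j^2) ≥ 16(j+1)^3 - 13(j+1)^2, since 3·(16j^3 - 13j^2) − (16(j+1)^3 - 13(j+1)^2) = 32j^3 - 74j^2 - 22j - 3, which is nonnegative for all j ≥ 7.
Combining, 3·3^(j + 1) ≥ 16(j+1)^3 - 13(j+1)^2.
By the principle of mathematical induction, the result holds for all N ≥ 7.
Hence the smallest such n₀ is 7.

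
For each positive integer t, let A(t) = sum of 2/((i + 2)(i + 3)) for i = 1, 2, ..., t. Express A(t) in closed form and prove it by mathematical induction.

We claim A(t) = 2t/(3(t + 3)) for all t ≥ 1.
Base case (t = 1): A(1) = 1/6, and the closed form gives 1/6. They agree.
Suppose the result is true for t = i, so A(i) = 2i/(3(i + 3)).
Then A(i+1) = A(i) + (2/((i + 3)(i + 4))) = (2i/(3(i + 3))) + (2/((i + 3)(i + 4))).
Simplifying, A(i+1) = 2(i + 1)/(3(i + 4)) = 2(i+1)/(3((i+1) + 3)),
which is the closed form with t = i+1.
By induction, the statement is established for all t ≥ 1.

A(t) = 2t/(3(t + 3))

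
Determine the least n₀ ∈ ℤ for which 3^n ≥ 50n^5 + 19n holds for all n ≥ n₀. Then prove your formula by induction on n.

n₀ = 17

At n = 16: 43046721 < 52429104, so the inequality fails and n₀ ≥ 17. We prove 3^n ≥ 50n^5 + 19n for all n ≥ 17.
For the base case n = 17: 3^n = 129140163 and 50n^5 + 19n = 70993173, so 129140163 ≥ 70993173.
Suppose the result is true for n = j, so 3^j ≥ 50j^5 + 19j.
Then 3^(j + 1) = 3·(3^j) ≥ 3·(50j^5 + 19j).
Also, for j ≥ 17 we have 3·(50j^5 + 19j) ≥ 50(j+1)^5 + 19(j+1), since 3·(50j^5 + 19j) − (50(j+1)^5 + 19(j+1)) = 100j^5 - 250j^4 - 500j^3 - 500j^2 - 212j - 69, which is nonnegative for all j ≥ 17.
Combining, 3^(j + 1) ≥ 50(j+1)^5 + 19(j+1).
By induction, the statement is established for all n ≥ 17.
Hence the smallest such n₀ is 17.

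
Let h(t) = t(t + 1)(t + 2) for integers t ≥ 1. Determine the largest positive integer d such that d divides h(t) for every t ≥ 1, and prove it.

Computing the first values: h(1) = 6 and h(2) = 24; gcd(6, 24) = 6, so d ≤ 6.
We prove 6 | t(t + 1)(t + 2) for all t ≥ 1 by induction on t.
Base step (t = 1): h(1) = 6 = 6·(1), so 6 | h(1).
Inductive step: assume the claim holds for t = i, i.e. 6 | h(i). Then
h(i+1) − h(i) = (i+1)·(i+2)·(i+3) − i·(i+1)·(i+2) = (i+1)·(i+2)·[(i+3) − i] = 3·(i+1)·(i+2). The product of 2 consecutive integers is divisible by (2)! = 2, so h(i+1) − h(i) is divisible by 3·2 = 6. By the inductive hypothesis 6 | h(i), hence 6 | h(i+1).
Hence, by induction on t, the claim holds for every t ≥ 1.
Therefore the largest such d is 6.

d = 6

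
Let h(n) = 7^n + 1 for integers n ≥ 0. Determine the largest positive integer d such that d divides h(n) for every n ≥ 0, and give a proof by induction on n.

d = 2

Computing the first values: h(0) = 2 and h(1) = 8; gcd(2, 8) = 2, so d ≤ 2.
We prove 2 | 7^n + 1 for all n ≥ 0 by induction on n.
Base step (n = 0): h(0) = 2 = 2·(1), so 2 | h(0).
Inductive step: assume the claim holds for n = r, i.e. 2 | h(r). Then
h(r+1) = 7^(r+1) + 1 = 7·(7^r + 1) - 6 = 7·h(r) - 6. The first term is divisible by 2 by the inductive hypothesis, and -6 is divisible by 2. Hence 2 | h(r+1).
Hence, by induction on n, the claim holds for every n ≥ 0.
Therefore the largest such d is 2.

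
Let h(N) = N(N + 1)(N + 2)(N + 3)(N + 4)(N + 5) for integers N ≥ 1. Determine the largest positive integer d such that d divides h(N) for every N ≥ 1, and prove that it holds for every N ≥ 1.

d = 720

Computing the first values: h(1) = 720 and h(2) = 5040; gcd(720, 5040) = 720, so d ≤ 720.
We prove 720 | N(N + 1)(N + 2)(N + 3)(N + 4)(N + 5) for all N ≥ 1 by induction on N.
Base case (N = 1): h(1) = 720 = 720·(1), so 720 | h(1).
Suppose the result is true for N = p, i.e. 720 | h(p). Then
h(p+1) − h(p) = (p+1)·(p+2)·(p+3)·(p+4)·(p+5)·(p+6) − p·(p+1)·(p+2)·(p+3)·(p+4)·(p+5) = (p+1)·(p+2)·(p+3)·(p+4)·(p+5)·[(p+6) − p] = 6·(p+1)·(p+2)·(p+3)·(p+4)·(p+5). The product of 5 consecutive integers is divisible by (5)! = 120, so h(p+1) − h(p) is divisible by 6·120 = 720. By the inductive hypothesis 720 | h(p), hence 720 | h(p+1).
This completes the induction.
Therefore the largest such d is 720.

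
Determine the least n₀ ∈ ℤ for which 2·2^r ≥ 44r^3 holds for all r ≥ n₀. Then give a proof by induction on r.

At r = 16: 131072 < 180224, so the inequality fails and n₀ ≥ 17. We prove 2·2^r ≥ 44r^3 for all r ≥ 17.
When r = 17: 2·2^r = 262144 and 44r^3 = 216172, so 262144 ≥ 216172.
Inductive step: suppose the statement holds for some j ≥ 17, so 2·2^j ≥ 44j^3.
Then 2·2^(j + 1) = 2·(2·2^j) ≥ 2·(44j^3).
Also, for j ≥ 17 we have 2·(44j^3) ≥ 44(j+1)^3, since 2 ≥ (1 + 1/j)^3 for all j ≥ 17.
Combining, 2·2^(j + 1) ≥ 44(j+1)^3.
By the principle of mathematical induction, the result holds for all r ≥ 17.
Hence the smallest such n₀ is 17.

n₀ = 17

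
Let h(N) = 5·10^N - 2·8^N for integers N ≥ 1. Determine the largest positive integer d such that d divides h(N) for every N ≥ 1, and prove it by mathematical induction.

Computing the first values: h(1) = 34 and h(2) = 372; gcd(34, 372) = 2, so d ≤ 2.
We prove 2 | 5·10^N - 2·8^N for all N ≥ 1 by induction on N.
Base case (N = 1): h(1) = 34 = 2·(17), so 2 | h(1).
Inductive step: assume the claim holds for N = i, i.e. 2 | h(i). Then
h(i+1) − 10·h(i) = (5·10^(i+1) - 2·8^(i+1)) − 10·(5·10^i - 2·8^i) = (-2)·8^i·(8 − 10) = (4)·8^i. Since 2 | h(i) by the inductive hypothesis, 2 | 10·h(i); and 2 | 4 since 4 = 2·2. Therefore 2 | h(i+1).
Hence, by induction on N, the claim holds for every N ≥ 1.
Therefore the largest such d is 2.

d = 2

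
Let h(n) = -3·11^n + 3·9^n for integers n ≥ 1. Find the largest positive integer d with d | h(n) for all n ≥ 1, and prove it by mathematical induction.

Computing the first values: h(1) = -6 and h(2) = -120; gcd(-6, -120) = 6, so d ≤ 6.
We prove 6 | -3·11^n + 3·9^n for all n ≥ 1 by induction on n.
Base step (n = 1): h(1) = -6 = 6·(-1), so 6 | h(1).
Inductive step: assume the claim holds for n = k, i.e. 6 | h(k). Then
h(k+1) − 11·h(k) = (-3·11^(k+1) + 3·9^(k+1)) − 11·(-3·11^k + 3·9^k) = (3)·9^k·(9 − 11) = (-6)·9^k. Since 6 | h(k) by the inductive hypothesis, 6 | 11·h(k); and 6 | -6 since -6 = 6·-1. Therefore 6 | h(k+1).
This completes the induction.
Therefore the largest such d is 6.

d = 6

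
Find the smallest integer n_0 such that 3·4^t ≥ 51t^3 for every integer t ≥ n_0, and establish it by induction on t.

n_0 = 6

At t = 5: 3072 < 6375, so the inequality fails and n_0 ≥ 6. We prove 3·4^t ≥ 51t^3 for all t ≥ 6.
Base step (t = 6): 3·4^t = 12288 and 51t^3 = 11016, so 12288 ≥ 11016.
Suppose the result is true for t = k, so 3·4^k ≥ 51k^3.
Then 3·4^(k + 1) = 4·(3·4^k) ≥ 4·(51k^3).
Also, for k ≥ 6 we have 4·(51k^3) ≥ 51(k+1)^3, since 4 ≥ (1 + 1/k)^3 for all k ≥ 6.
Combining, 3·4^(k + 1) ≥ 51(k+1)^3.
By induction, the statement is established for all t ≥ 6.
Hence the smallest such n_0 is 6.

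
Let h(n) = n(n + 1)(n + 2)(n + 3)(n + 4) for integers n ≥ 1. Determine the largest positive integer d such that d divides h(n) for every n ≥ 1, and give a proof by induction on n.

d = 120

Computing the first values: h(1) = 120 and h(2) = 720; gcd(120, 720) = 120, so d ≤ 120.
We prove 120 | n(n + 1)(n + 2)(n + 3)(n + 4) for all n ≥ 1 by induction on n.
Base step (n = 1): h(1) = 120 = 120·(1), so 120 | h(1).
Inductive step: suppose the statement holds for some j ≥ 1, i.e. 120 | h(j). Then
h(j+1) − h(j) = (j+1)·(j+2)·(j+3)·(j+4)·(j+5) − j·(j+1)·(j+2)·(j+3)·(j+4) = (j+1)·(j+2)·(j+3)·(j+4)·[(j+5) − j] = 5·(j+1)·(j+2)·(j+3)·(j+4). The product of 4 consecutive integers is divisible by (4)! = 24, so h(j+1) − h(j) is divisible by 5·24 = 120. By the inductive hypothesis 120 | h(j), hence 120 | h(j+1).
This completes the induction.
Therefore the largest such d is 120.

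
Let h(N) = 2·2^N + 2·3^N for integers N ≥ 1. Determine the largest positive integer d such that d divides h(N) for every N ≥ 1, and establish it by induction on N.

Computing the first values: h(1) = 10 and h(2) = 26; gcd(10, 26) = 2, so d ≤ 2.
We prove 2 | 2·2^N + 2·3^N for all N ≥ 1 by induction on N.
For the base case N = 1: h(1) = 10 = 2·(5), so 2 | h(1).
Suppose the result is true for N = r, i.e. 2 | h(r). Then
h(r+1) − 3·h(r) = (2·2^(r+1) + 2·3^(r+1)) − 3·(2·2^r + 2·3^r) = (2)·2^r·(2 − 3) = (-2)·2^r. Since 2 | h(r) by the inductive hypothesis, 2 | 3·h(r); and 2 | -2 since -2 = 2·-1. Therefore 2 | h(r+1).
This completes the induction.
Therefore the largest such d is 2.

d = 2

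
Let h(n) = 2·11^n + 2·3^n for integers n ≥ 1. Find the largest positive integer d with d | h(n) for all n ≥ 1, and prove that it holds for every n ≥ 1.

d = 4

Computing the first values: h(1) = 28 and h(2) = 260; gcd(28, 260) = 4, so d ≤ 4.
We prove 4 | 2·11^n + 2·3^n for all n ≥ 1 by induction on n.
Base case (n = 1): h(1) = 28 = 4·(7), so 4 | h(1).
Inductive step: suppose the statement holds for some r ≥ 1, i.e. 4 | h(r). Then
h(r+1) − 11·h(r) = (2·11^(r+1) + 2·3^(r+1)) − 11·(2·11^r + 2·3^r) = (2)·3^r·(3 − 11) = (-16)·3^r. Since 4 | h(r) by the inductive hypothesis, 4 | 11·h(r); and 4 | -16 since -16 = 4·-4. Therefore 4 | h(r+1).
By induction, the statement is established for all n ≥ 1.
Therefore the largest such d is 4.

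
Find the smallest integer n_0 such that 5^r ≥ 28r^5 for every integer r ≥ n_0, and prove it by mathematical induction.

n_0 = 9

At r = 8: 390625 < 917504, so the inequality fails and n_0 ≥ 9. We prove 5^r ≥ 28r^5 for all r ≥ 9.
Base step (r = 9): 5^r = 1953125 and 28r^5 = 1653372, so 1953125 ≥ 1653372.
Inductive step: assume the claim holds for r = p, so 5^p ≥ 28p^5.
Then 5^(p + 1) = 5·(5^p) ≥ 5·(28p^5).
Also, for p ≥ 9 we have 5·(28p^5) ≥ 28(p+1)^5, since 5 ≥ (1 + 1/p)^5 for all p ≥ 9.
Combining, 5^(p + 1) ≥ 28(p+1)^5.
This completes the induction.
Hence the smallest such n_0 is 9.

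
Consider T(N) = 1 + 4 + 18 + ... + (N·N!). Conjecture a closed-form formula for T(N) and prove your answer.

T(N) = (N + 1)! - 1

We claim T(N) = (N + 1)! - 1 for all N ≥ 1.
Base step (N = 1): T(1) = 1, and the closed form gives 1. They agree.
Inductive step: suppose the statement holds for some r ≥ 1, so T(r) = (r + 1)! - 1.
Then T(r+1) = T(r) + ((r + 1)(r + 1)!) = ((r + 1)! - 1) + ((r + 1)(r + 1)!).
Simplifying, T(r+1) = ((r+1) + 1)! - 1,
which is the closed form with N = r+1.
This completes the induction.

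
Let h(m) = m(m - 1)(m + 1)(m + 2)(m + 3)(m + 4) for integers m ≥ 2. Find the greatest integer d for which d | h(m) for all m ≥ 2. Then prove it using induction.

Computing the first values: h(2) = 720 and h(3) = 5040; gcd(720, 5040) = 720, so d ≤ 720.
We prove 720 | m(m - 1)(m + 1)(m + 2)(m + 3)(m + 4) for all m ≥ 2 by induction on m.
Base step (m = 2): h(2) = 720 = 720·(1), so 720 | h(2).
Inductive step: assume the claim holds for m = i, i.e. 720 | h(i). Then
h(i+1) − h(i) = i·(i+1)·(i+2)·(i+3)·(i+4)·(i+5) − (i-1)·i·(i+1)·(i+2)·(i+3)·(i+4) = i·(i+1)·(i+2)·(i+3)·(i+4)·[(i+5) − (i-1)] = 6·i·(i+1)·(i+2)·(i+3)·(i+4). The product of 5 consecutive integers is divisible by (5)! = 120, so h(i+1) − h(i) is divisible by 6·120 = 720. By the inductive hypothesis 720 | h(i), hence 720 | h(i+1).
By the principle of mathematical induction, the result holds for all m ≥ 2.
Therefore the largest such d is 720.

d = 720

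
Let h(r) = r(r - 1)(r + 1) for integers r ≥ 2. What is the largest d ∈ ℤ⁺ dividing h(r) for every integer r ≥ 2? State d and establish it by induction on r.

d = 6

Computing the first values: h(2) = 6 and h(3) = 24; gcd(6, 24) = 6, so d ≤ 6.
We prove 6 | r(r - 1)(r + 1) for all r ≥ 2 by induction on r.
When r = 2: h(2) = 6 = 6·(1), so 6 | h(2).
Inductive step: suppose the statement holds for some k ≥ 2, i.e. 6 | h(k). Then
h(k+1) − h(k) = k·(k+1)·(k+2) − (k-1)·k·(k+1) = k·(k+1)·[(k+2) − (k-1)] = 3·k·(k+1). The product of 2 consecutive integers is divisible by (2)! = 2, so h(k+1) − h(k) is divisible by 3·2 = 6. By the inductive hypothesis 6 | h(k), hence 6 | h(k+1).
By the principle of mathematical induction, the result holds for all r ≥ 2.
Therefore the largest such d is 6.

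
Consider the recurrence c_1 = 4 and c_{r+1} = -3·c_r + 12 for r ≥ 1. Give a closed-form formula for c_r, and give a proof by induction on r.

c_r = (-3)^(r - 1) + 3

Computing the first terms: c_1 = 4, c_2 = 0, c_3 = 12. This suggests c_r = (-3)^(r - 1) + 3.
For the base case r = 1: the formula gives 4 = 4 = c_1.
Suppose the result is true for r = m, so c_m = (-3)^(m - 1) + 3.
Then c_{m+1} = -3·c_m + 12 = -3·((-3)^(m - 1) + 3) + 12 = (-3)^m + 3 = (-3)^((m+1) - 1) + 3,
which is the claimed formula at r = m+1.
Hence, by induction on r, the claim holds for every r ≥ 1.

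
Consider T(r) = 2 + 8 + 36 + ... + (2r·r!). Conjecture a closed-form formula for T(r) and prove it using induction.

T(r) = 2(r + 1)! - 2

We claim T(r) = 2(r + 1)! - 2 for all r ≥ 1.
Base step (r = 1): T(1) = 2, and the closed form gives 2. They agree.
For the inductive step, assume it holds for an arbitrary m ≥ 1, so T(m) = 2(m + 1)! - 2.
Then T(m+1) = T(m) + (2(m + 1)(m + 1)!) = (2(m + 1)! - 2) + (2(m + 1)(m + 1)!).
Simplifying, T(m+1) = 2((m+1) + 1)! - 2,
which is the closed form with r = m+1.
This completes the induction.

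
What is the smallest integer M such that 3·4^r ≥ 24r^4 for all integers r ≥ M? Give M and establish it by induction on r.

M = 8

At r = 7: 49152 < 57624, so the inequality fails and M ≥ 8. We prove 3·4^r ≥ 24r^4 for all r ≥ 8.
Base case (r = 8): 3·4^r = 196608 and 24r^4 = 98304, so 196608 ≥ 98304.
For the inductive step, assume it holds for an arbitrary k ≥ 8, so 3·4^k ≥ 24k^4.
Then 3·4^(k + 1) = 4·(3·4^k) ≥ 4·(24k^4).
Also, for k ≥ 8 we have 4·(24k^4) ≥ 24(k+1)^4, since 4 ≥ (1 + 1/k)^4 for all k ≥ 8.
Combining, 3·4^(k + 1) ≥ 24(k+1)^4.
By the principle of mathematical induction, the result holds for all r ≥ 8.
Hence the smallest such M is 8.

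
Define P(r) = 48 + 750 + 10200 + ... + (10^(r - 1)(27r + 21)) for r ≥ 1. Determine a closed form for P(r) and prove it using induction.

P(r) = 10^r(3r + 2) - 2

We claim P(r) = 10^r(3r + 2) - 2 for all r ≥ 1.
For the base case r = 1: P(1) = 48, and the closed form gives 48. They agree.
Inductive step: assume the claim holds for r = p, so P(p) = 10^p(3p + 2) - 2.
Then P(p+1) = P(p) + (10^p(27p + 48)) = (10^p(3p + 2) - 2) + (10^p(27p + 48)).
Simplifying, P(p+1) = 30·10^p·p + 50·10^p - 2 = 10^(p+1)(3(p+1) + 2) - 2,
which is the closed form with r = p+1.
By induction, the statement is established for all r ≥ 1.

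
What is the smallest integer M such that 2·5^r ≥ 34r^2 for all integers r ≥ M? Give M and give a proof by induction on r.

At r = 3: 250 < 306, so the inequality fails and M ≥ 4. We prove 2·5^r ≥ 34r^2 for all r ≥ 4.
Base case (r = 4): 2·5^r = 1250 and 34r^2 = 544, so 1250 ≥ 544.
Suppose the result is true for r = i, so 2·5^i ≥ 34i^2.
Then 2·5^(i + 1) = 5·(2·5^i) ≥ 5·(34i^2).
Also, for i ≥ 4 we have 5·(34i^2) ≥ 34(i+1)^2, since 5 ≥ (1 + 1/i)^2 for all i ≥ 4.
Combining, 2·5^(i + 1) ≥ 34(i+1)^2.
This completes the induction.
Hence the smallest such M is 4.

M = 4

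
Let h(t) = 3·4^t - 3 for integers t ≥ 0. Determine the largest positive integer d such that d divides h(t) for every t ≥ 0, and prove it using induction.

Computing the first values: h(0) = 0 and h(1) = 9; gcd(0, 9) = 9, so d ≤ 9.
We prove 9 | 3·4^t - 3 for all t ≥ 0 by induction on t.
Base step (t = 0): h(0) = 0 = 9·(0), so 9 | h(0).
Inductive step: assume the claim holds for t = r, i.e. 9 | h(r). Then
h(r+1) = 3·4^(r+1) - 3 = 4·(3·4^r - 3) + 9 = 4·h(r) + 9. The first term is divisible by 9 by the inductive hypothesis, and 9 is divisible by 9. Hence 9 | h(r+1).
By the principle of mathematical induction, the result holds for all t ≥ 0.
Therefore the largest such d is 9.

d = 9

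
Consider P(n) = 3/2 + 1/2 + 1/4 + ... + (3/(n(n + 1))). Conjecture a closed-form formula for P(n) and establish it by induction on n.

We claim P(n) = 3n/(n + 1) for all n ≥ 1.
Base step (n = 1): P(1) = 3/2, and the closed form gives 3/2. They agree.
Suppose the result is true for n = k, so P(k) = 3k/(k + 1).
Then P(k+1) = P(k) + (3/((k + 1)(k + 2))) = (3k/(k + 1)) + (3/((k + 1)(k + 2))).
Simplifying, P(k+1) = 3(k + 1)/(k + 2) = 3(k+1)/((k+1) + 1),
which is the closed form with n = k+1.
By induction, the statement is established for all n ≥ 1.

P(n) = 3n/(n + 1)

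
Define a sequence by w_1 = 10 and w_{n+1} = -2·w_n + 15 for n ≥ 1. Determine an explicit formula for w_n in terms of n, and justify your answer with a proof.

Computing the first terms: w_1 = 10, w_2 = -5, w_3 = 25. This suggests w_n = 5(-2)^(n - 1) + 5.
Base case (n = 1): the formula gives 10 = 10 = w_1.
Inductive step: assume the claim holds for n = p, so w_p = 5(-2)^(p - 1) + 5.
Then w_{p+1} = -2·w_p + 15 = -2·(5(-2)^(p - 1) + 5) + 15 = 5(-2)^p + 5 = 5(-2)^((p+1) - 1) + 5,
which is the claimed formula at n = p+1.
By the principle of mathematical induction, the result holds for all n ≥ 1.

w_n = 5(-2)^(n - 1) + 5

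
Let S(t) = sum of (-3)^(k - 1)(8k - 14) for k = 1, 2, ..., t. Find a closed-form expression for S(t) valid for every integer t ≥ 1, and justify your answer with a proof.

We claim S(t) = (-3)^t(-2t + 3) - 3 for all t ≥ 1.
Base case (t = 1): S(1) = -6, and the closed form gives -6. They agree.
Suppose the result is true for t = k, so S(k) = (-3)^k(-2k + 3) - 3.
Then S(k+1) = S(k) + ((-3)^k(8k - 6)) = ((-3)^k(-2k + 3) - 3) + ((-3)^k(8k - 6)).
Simplifying, S(k+1) = 6(-3)^k·k - 3(-3)^k - 3 = (-3)^(k+1)(-2(k+1) + 3) - 3,
which is the closed form with t = k+1.
This completes the induction.

S(t) = (-3)^t(-2t + 3) - 3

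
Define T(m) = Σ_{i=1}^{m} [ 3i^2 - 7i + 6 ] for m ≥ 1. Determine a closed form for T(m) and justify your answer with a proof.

T(m) = m(m^2 - 2m + 3)

We claim T(m) = m(m^2 - 2m + 3) for all m ≥ 1.
Base case (m = 1): T(1) = 2, and the closed form gives 2. They agree.
Inductive step: suppose the statement holds for some i ≥ 1, so T(i) = i(i^2 - 2i + 3).
Then T(i+1) = T(i) + (3i^2 - i + 2) = (i(i^2 - 2i + 3)) + (3i^2 - i + 2).
Simplifying, T(i+1) = (i + 1)(i^2 + 2) = (i+1)((i+1)^2 - 2(i+1) + 3),
which is the closed form with m = i+1.
By induction, the statement is established for all m ≥ 1.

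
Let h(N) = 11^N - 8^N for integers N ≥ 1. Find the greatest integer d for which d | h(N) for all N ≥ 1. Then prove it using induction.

Computing the first values: h(1) = 3 and h(2) = 57; gcd(3, 57) = 3, so d ≤ 3.
We prove 3 | 11^N - 8^N for all N ≥ 1 by induction on N.
For the base case N = 1: h(1) = 3 = 3·(1), so 3 | h(1).
Inductive step: assume the claim holds for N = k, i.e. 3 | h(k). Then
11^{k+1} − 8^{k+1} = 11·11^k − 8·8^k = 11·(11^k − 8^k) + (3)·8^k. The first term is divisible by 3 by the inductive hypothesis, and the second term (3)·8^k is divisible by 3 since 3 | 3. Hence 3 | h(k+1).
Hence, by induction on N, the claim holds for every N ≥ 1.
Therefore the largest such d is 3.

d = 3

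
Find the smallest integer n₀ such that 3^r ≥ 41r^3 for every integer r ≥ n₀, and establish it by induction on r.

At r = 9: 19683 < 29889, so the inequality fails and n₀ ≥ 10. We prove 3^r ≥ 41r^3 for all r ≥ 10.
When r = 10: 3^r = 59049 and 41r^3 = 41000, so 59049 ≥ 41000.
Inductive step: assume the claim holds for r = m, so 3^m ≥ 41m^3.
Then 3^(m + 1) = 3·(3^m) ≥ 3·(41m^3).
Also, for m ≥ 10 we have 3·(41m^3) ≥ 41(m+1)^3, since 3 ≥ (1 + 1/m)^3 for all m ≥ 10.
Combining, 3^(m + 1) ≥ 41(m+1)^3.
Hence, by induction on r, the claim holds for every r ≥ 10.
Hence the smallest such n₀ is 10.

n₀ = 10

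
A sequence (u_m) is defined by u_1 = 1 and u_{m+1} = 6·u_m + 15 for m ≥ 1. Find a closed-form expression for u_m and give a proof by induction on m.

u_m = 4·6^(m - 1) - 3

Computing the first terms: u_1 = 1, u_2 = 21, u_3 = 141. This suggests u_m = 4·6^(m - 1) - 3.
Base case (m = 1): the formula gives 1 = 1 = u_1.
Inductive step: suppose the statement holds for some i ≥ 1, so u_i = 4·6^(i - 1) - 3.
Then u_{i+1} = 6·u_i + 15 = 6·(4·6^(i - 1) - 3) + 15 = 4·6^i - 3 = 4·6^((i+1) - 1) - 3,
which is the claimed formula at m = i+1.
By induction, the statement is established for all m ≥ 1.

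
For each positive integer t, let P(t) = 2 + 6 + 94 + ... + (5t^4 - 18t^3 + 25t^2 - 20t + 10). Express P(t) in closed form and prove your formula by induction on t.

P(t) = t(t^4 - 2t^3 + t^2 - 2t + 4)

We claim P(t) = t(t^4 - 2t^3 + t^2 - 2t + 4) for all t ≥ 1.
Base step (t = 1): P(1) = 2, and the closed form gives 2. They agree.
For the inductive step, assume it holds for an arbitrary r ≥ 1, so P(r) = r(r^4 - 2r^3 + r^2 - 2r + 4).
Then P(r+1) = P(r) + (5r^4 + 2r^3 + r^2 - 4r + 2) = (r(r^4 - 2r^3 + r^2 - 2r + 4)) + (5r^4 + 2r^3 + r^2 - 4r + 2).
Simplifying, P(r+1) = (r + 1)(r^4 + 2r^3 + r^2 - 2r + 2) = (r+1)((r+1)^4 - 2(r+1)^3 + (r+1)^2 - 2(r+1) + 4),
which is the closed form with t = r+1.
By induction, the statement is established for all t ≥ 1.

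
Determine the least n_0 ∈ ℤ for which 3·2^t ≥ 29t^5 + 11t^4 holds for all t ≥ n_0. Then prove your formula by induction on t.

At t = 27: 402653184 < 421964154, so the inequality fails and n_0 ≥ 28. We prove 3·2^t ≥ 29t^5 + 11t^4 for all t ≥ 28.
For the base case t = 28: 3·2^t = 805306368 and 29t^5 + 11t^4 = 505861888, so 805306368 ≥ 505861888.
Suppose the result is true for t = m, so 3·2^m ≥ 29m^5 + 11m^4.
Then 3·2^(m + 1) = 2·(3·2^m) ≥ 2·(29m^5 + 11m^4).
Also, for m ≥ 28 we have 2·(29m^5 + 11m^4) ≥ 29(m+1)^5 + 11(m+1)^4, since 2·(29m^5 + 11m^4) − (29(m+1)^5 + 11(m+1)^4) = 29m^5 - 134m^4 - 334m^3 - 356m^2 - 189m - 40, which is nonnegative for all m ≥ 28.
Combining, 3·2^(m + 1) ≥ 29(m+1)^5 + 11(m+1)^4.
By induction, the statement is established for all t ≥ 28.
Hence the smallest such n_0 is 28.

n_0 = 28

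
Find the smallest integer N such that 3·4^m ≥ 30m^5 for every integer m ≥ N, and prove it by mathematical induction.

N = 10

At m = 9: 786432 < 1771470, so the inequality fails and N ≥ 10. We prove 3·4^m ≥ 30m^5 for all m ≥ 10.
When m = 10: 3·4^m = 3145728 and 30m^5 = 3000000, so 3145728 ≥ 3000000.
For the inductive step, assume it holds for an arbitrary i ≥ 10, so 3·4^i ≥ 30i^5.
Then 3·4^(i + 1) = 4·(3·4^i) ≥ 4·(30i^5).
Also, for i ≥ 10 we have 4·(30i^5) ≥ 30(i+1)^5, since 4 ≥ (1 + 1/i)^5 for all i ≥ 10.
Combining, 3·4^(i + 1) ≥ 30(i+1)^5.
By the principle of mathematical induction, the result holds for all m ≥ 10.
Hence the smallest such N is 10.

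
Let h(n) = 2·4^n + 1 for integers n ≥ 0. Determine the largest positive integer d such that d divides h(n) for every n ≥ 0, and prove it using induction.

Computing the first values: h(0) = 3 and h(1) = 9; gcd(3, 9) = 3, so d ≤ 3.
We prove 3 | 2·4^n + 1 for all n ≥ 0 by induction on n.
When n = 0: h(0) = 3 = 3·(1), so 3 | h(0).
Inductive step: assume the claim holds for n = i, i.e. 3 | h(i). Then
h(i+1) = 2·4^(i+1) + 1 = 4·(2·4^i + 1) - 3 = 4·h(i) - 3. The first term is divisible by 3 by the inductive hypothesis, and -3 is divisible by 3. Hence 3 | h(i+1).
By induction, the statement is established for all n ≥ 0.
Therefore the largest such d is 3.

d = 3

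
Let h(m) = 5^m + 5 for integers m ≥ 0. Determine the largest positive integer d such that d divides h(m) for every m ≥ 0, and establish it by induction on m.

d = 2

Computing the first values: h(0) = 6 and h(1) = 10; gcd(6, 10) = 2, so d ≤ 2.
We prove 2 | 5^m + 5 for all m ≥ 0 by induction on m.
When m = 0: h(0) = 6 = 2·(3), so 2 | h(0).
Inductive step: assume the claim holds for m = j, i.e. 2 | h(j). Then
h(j+1) = 5^(j+1) + 5 = 5·(5^j + 5) - 20 = 5·h(j) - 20. The first term is divisible by 2 by the inductive hypothesis, and -20 is divisible by 2. Hence 2 | h(j+1).
By the principle of mathematical induction, the result holds for all m ≥ 0.
Therefore the largest such d is 2.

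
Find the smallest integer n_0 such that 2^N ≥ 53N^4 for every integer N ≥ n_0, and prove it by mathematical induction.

n_0 = 25

At N = 24: 16777216 < 17584128, so the inequality fails and n_0 ≥ 25. We prove 2^N ≥ 53N^4 for all N ≥ 25.
For the base case N = 25: 2^N = 33554432 and 53N^4 = 20703125, so 33554432 ≥ 20703125.
For the inductive step, assume it holds for an arbitrary r ≥ 25, so 2^r ≥ 53r^4.
Then 2^(r + 1) = 2·(2^r) ≥ 2·(53r^4).
Also, for r ≥ 25 we have 2·(53r^4) ≥ 53(r+1)^4, since 2 ≥ (1 + 1/r)^4 for all r ≥ 25.
Combining, 2^(r + 1) ≥ 53(r+1)^4.
Hence, by induction on N, the claim holds for every N ≥ 25.
Hence the smallest such n_0 is 25.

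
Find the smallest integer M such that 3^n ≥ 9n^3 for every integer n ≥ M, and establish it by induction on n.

At n = 7: 2187 < 3087, so the inequality fails and M ≥ 8. We prove 3^n ≥ 9n^3 for all n ≥ 8.
Base step (n = 8): 3^n = 6561 and 9n^3 = 4608, so 6561 ≥ 4608.
Inductive step: assume the claim holds for n = k, so 3^k ≥ 9k^3.
Then 3^(k + 1) = 3·(3^k) ≥ 3·(9k^3).
Also, for k ≥ 8 we have 3·(9k^3) ≥ 9(k+1)^3, since 3 ≥ (1 + 1/k)^3 for all k ≥ 8.
Combining, 3^(k + 1) ≥ 9(k+1)^3.
By the principle of mathematical induction, the result holds for all n ≥ 8.
Hence the smallest such M is 8.

M = 8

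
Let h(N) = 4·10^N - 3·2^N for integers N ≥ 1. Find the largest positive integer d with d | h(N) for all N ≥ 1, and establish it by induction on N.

Computing the first values: h(1) = 34 and h(2) = 388; gcd(34, 388) = 2, so d ≤ 2.
We prove 2 | 4·10^N - 3·2^N for all N ≥ 1 by induction on N.
Base case (N = 1): h(1) = 34 = 2·(17), so 2 | h(1).
Inductive step: assume the claim holds for N = r, i.e. 2 | h(r). Then
h(r+1) − 10·h(r) = (4·10^(r+1) - 3·2^(r+1)) − 10·(4·10^r - 3·2^r) = (-3)·2^r·(2 − 10) = (24)·2^r. Since 2 | h(r) by the inductive hypothesis, 2 | 10·h(r); and 2 | 24 since 24 = 2·12. Therefore 2 | h(r+1).
By the principle of mathematical induction, the result holds for all N ≥ 1.
Therefore the largest such d is 2.

d = 2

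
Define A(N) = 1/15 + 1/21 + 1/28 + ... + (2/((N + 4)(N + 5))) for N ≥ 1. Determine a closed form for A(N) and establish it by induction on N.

A(N) = 2N/(5(N + 5))

We claim A(N) = 2N/(5(N + 5)) for all N ≥ 1.
For the base case N = 1: A(1) = 1/15, and the closed form gives 1/15. They agree.
Inductive step: suppose the statement holds for some k ≥ 1, so A(k) = 2k/(5(k + 5)).
Then A(k+1) = A(k) + (2/((k + 5)(k + 6))) = (2k/(5(k + 5))) + (2/((k + 5)(k + 6))).
Simplifying, A(k+1) = 2(k + 1)/(5(k + 6)) = 2(k+1)/(5((k+1) + 5)),
which is the closed form with N = k+1.
By induction, the statement is established for all N ≥ 1.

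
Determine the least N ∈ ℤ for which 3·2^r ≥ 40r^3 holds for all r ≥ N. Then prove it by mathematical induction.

N = 16

At r = 15: 98304 < 135000, so the inequality fails and N ≥ 16. We prove 3·2^r ≥ 40r^3 for all r ≥ 16.
When r = 16: 3·2^r = 196608 and 40r^3 = 163840, so 196608 ≥ 163840.
Inductive step: suppose the statement holds for some k ≥ 16, so 3·2^k ≥ 40k^3.
Then 3·2^(k + 1) = 2·(3·2^k) ≥ 2·(40k^3).
Also, for k ≥ 16 we have 2·(40k^3) ≥ 40(k+1)^3, since 2 ≥ (1 + 1/k)^3 for all k ≥ 16.
Combining, 3·2^(k + 1) ≥ 40(k+1)^3.
By induction, the statement is established for all r ≥ 16.
Hence the smallest such N is 16.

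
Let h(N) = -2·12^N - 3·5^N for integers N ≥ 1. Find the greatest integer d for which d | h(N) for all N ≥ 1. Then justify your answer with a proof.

d = 3

Computing the first values: h(1) = -39 and h(2) = -363; gcd(-39, -363) = 3, so d ≤ 3.
We prove 3 | -2·12^N - 3·5^N for all N ≥ 1 by induction on N.
When N = 1: h(1) = -39 = 3·(-13), so 3 | h(1).
Inductive step: assume the claim holds for N = r, i.e. 3 | h(r). Then
h(r+1) − 12·h(r) = (-2·12^(r+1) - 3·5^(r+1)) − 12·(-2·12^r - 3·5^r) = (-3)·5^r·(5 − 12) = (21)·5^r. Since 3 | h(r) by the inductive hypothesis, 3 | 12·h(r); and 3 | 21 since 21 = 3·7. Therefore 3 | h(r+1).
This completes the induction.
Therefore the largest such d is 3.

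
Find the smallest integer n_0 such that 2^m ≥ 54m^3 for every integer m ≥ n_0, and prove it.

At m = 18: 262144 < 314928, so the inequality fails and n_0 ≥ 19. We prove 2^m ≥ 54m^3 for all m ≥ 19.
For the base case m = 19: 2^m = 524288 and 54m^3 = 370386, so 524288 ≥ 370386.
Suppose the result is true for m = r, so 2^r ≥ 54r^3.
Then 2^(r + 1) = 2·(2^r) ≥ 2·(54r^3).
Also, for r ≥ 19 we have 2·(54r^3) ≥ 54(r+1)^3, since 2 ≥ (1 + 1/r)^3 for all r ≥ 19.
Combining, 2^(r + 1) ≥ 54(r+1)^3.
By the principle of mathematical induction, the result holds for all m ≥ 19.
Hence the smallest such n_0 is 19.

n_0 = 19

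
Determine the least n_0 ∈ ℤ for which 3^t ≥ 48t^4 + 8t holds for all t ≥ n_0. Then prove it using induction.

At t = 12: 531441 < 995424, so the inequality fails and n_0 ≥ 13. We prove 3^t ≥ 48t^4 + 8t for all t ≥ 13.
Base step (t = 13): 3^t = 1594323 and 48t^4 + 8t = 1371032, so 1594323 ≥ 1371032.
Suppose the result is true for t = j, so 3^j ≥ 48j^4 + 8j.
Then 3^(j + 1) = 3·(3^j) ≥ 3·(48j^4 + 8j).
Also, for j ≥ 13 we have 3·(48j^4 + 8j) ≥ 48(j+1)^4 + 8(j+1), since 3·(48j^4 + 8j) − (48(j+1)^4 + 8(j+1)) = 96j^4 - 192j^3 - 288j^2 - 176j - 56, which is nonnegative for all j ≥ 13.
Combining, 3^(j + 1) ≥ 48(j+1)^4 + 8(j+1).
Hence, by induction on t, the claim holds for every t ≥ 13.
Hence the smallest such n_0 is 13.

n_0 = 13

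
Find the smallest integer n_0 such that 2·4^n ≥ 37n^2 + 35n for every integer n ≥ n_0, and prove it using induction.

n_0 = 5

At n = 4: 512 < 732, so the inequality fails and n_0 ≥ 5. We prove 2·4^n ≥ 37n^2 + 35n for all n ≥ 5.
Base step (n = 5): 2·4^n = 2048 and 37n^2 + 35n = 1100, so 2048 ≥ 1100.
Inductive step: suppose the statement holds for some m ≥ 5, so 2·4^m ≥ 37m^2 + 35m.
Then 2·4^(m + 1) = 4·(2·4^m) ≥ 4·(37m^2 + 35m).
Also, for m ≥ 5 we have 4·(37m^2 + 35m) ≥ 37(m+1)^2 + 35(m+1), since 4·(37m^2 + 35m) − (37(m+1)^2 + 35(m+1)) = 111m^2 + 31m - 72, which is nonnegative for all m ≥ 5.
Combining, 2·4^(m + 1) ≥ 37(m+1)^2 + 35(m+1).
By induction, the statement is established for all n ≥ 5.
Hence the smallest such n_0 is 5.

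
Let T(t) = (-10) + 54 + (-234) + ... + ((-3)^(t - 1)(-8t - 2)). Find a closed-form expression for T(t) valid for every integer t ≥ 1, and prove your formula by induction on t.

We claim T(t) = (-3)^t(2t + 1) - 1 for all t ≥ 1.
Base step (t = 1): T(1) = -10, and the closed form gives -10. They agree.
Inductive step: assume the claim holds for t = i, so T(i) = (-3)^i(2i + 1) - 1.
Then T(i+1) = T(i) + ((-3)^i(-8i - 10)) = ((-3)^i(2i + 1) - 1) + ((-3)^i(-8i - 10)).
Simplifying, T(i+1) = -6(-3)^i·i - 9(-3)^i - 1 = (-3)^(i+1)(2(i+1) + 1) - 1,
which is the closed form with t = i+1.
This completes the induction.

T(t) = (-3)^t(2t + 1) - 1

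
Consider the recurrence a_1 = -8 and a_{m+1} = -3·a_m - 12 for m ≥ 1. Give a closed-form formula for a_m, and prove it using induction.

Computing the first terms: a_1 = -8, a_2 = 12, a_3 = -48. This suggests a_m = -5(-3)^(m - 1) - 3.
For the base case m = 1: the formula gives -8 = -8 = a_1.
For the inductive step, assume it holds for an arbitrary p ≥ 1, so a_p = -5(-3)^(p - 1) - 3.
Then a_{p+1} = -3·a_p - 12 = -3·(-5(-3)^(p - 1) - 3) - 12 = -5(-3)^p - 3 = -5(-3)^((p+1) - 1) - 3,
which is the claimed formula at m = p+1.
By induction, the statement is established for all m ≥ 1.

a_m = -5(-3)^(m - 1) - 3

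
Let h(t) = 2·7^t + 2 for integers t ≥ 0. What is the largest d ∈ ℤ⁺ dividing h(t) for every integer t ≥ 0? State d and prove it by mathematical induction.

d = 4

Computing the first values: h(0) = 4 and h(1) = 16; gcd(4, 16) = 4, so d ≤ 4.
We prove 4 | 2·7^t + 2 for all t ≥ 0 by induction on t.
When t = 0: h(0) = 4 = 4·(1), so 4 | h(0).
Suppose the result is true for t = k, i.e. 4 | h(k). Then
h(k+1) = 2·7^(k+1) + 2 = 7·(2·7^k + 2) - 12 = 7·h(k) - 12. The first term is divisible by 4 by the inductive hypothesis, and -12 is divisible by 4. Hence 4 | h(k+1).
Hence, by induction on t, the claim holds for every t ≥ 0.
Therefore the largest such d is 4.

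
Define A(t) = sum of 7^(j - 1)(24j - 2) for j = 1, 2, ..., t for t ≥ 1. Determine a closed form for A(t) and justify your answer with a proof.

A(t) = 7^t(4t - 1) + 1

We claim A(t) = 7^t(4t - 1) + 1 for all t ≥ 1.
For the base case t = 1: A(1) = 22, and the closed form gives 22. They agree.
For the inductive step, assume it holds for an arbitrary j ≥ 1, so A(j) = 7^j(4j - 1) + 1.
Then A(j+1) = A(j) + (7^j(24j + 22)) = (7^j(4j - 1) + 1) + (7^j(24j + 22)).
Simplifying, A(j+1) = 28·7^j·j + 21·7^j + 1 = 7^(j+1)(4(j+1) - 1) + 1,
which is the closed form with t = j+1.
Hence, by induction on t, the claim holds for every t ≥ 1.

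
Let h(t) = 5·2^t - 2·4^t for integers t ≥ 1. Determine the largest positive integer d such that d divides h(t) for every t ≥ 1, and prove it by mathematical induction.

d = 2

Computing the first values: h(1) = 2 and h(2) = -12; gcd(2, -12) = 2, so d ≤ 2.
We prove 2 | 5·2^t - 2·4^t for all t ≥ 1 by induction on t.
Base case (t = 1): h(1) = 2 = 2·(1), so 2 | h(1).
For the inductive step, assume it holds for an arbitrary m ≥ 1, i.e. 2 | h(m). Then
h(m+1) − 4·h(m) = (5·2^(m+1) - 2·4^(m+1)) − 4·(5·2^m - 2·4^m) = (5)·2^m·(2 − 4) = (-10)·2^m. Since 2 | h(m) by the inductive hypothesis, 2 | 4·h(m); and 2 | -10 since -10 = 2·-5. Therefore 2 | h(m+1).
This completes the induction.
Therefore the largest such d is 2.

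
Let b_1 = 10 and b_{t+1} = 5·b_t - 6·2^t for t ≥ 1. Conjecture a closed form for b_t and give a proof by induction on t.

Computing the first terms: b_1 = 10, b_2 = 38, b_3 = 166. This suggests b_t = 2^(t + 1) + 6·5^(t - 1).
Base case (t = 1): the formula gives 10 = 10 = b_1.
For the inductive step, assume it holds for an arbitrary k ≥ 1, so b_k = 2^(k + 1) + 6·5^(k - 1).
Then b_{k+1} = 5·b_k - 6·2^k = 5·(2^(k + 1) + 6·5^(k - 1)) - 6·2^k = 2^(k + 2) + 6·5^k = 2^((k+1) + 1) + 6·5^((k+1) - 1),
which is the claimed formula at t = k+1.
By induction, the statement is established for all t ≥ 1.

b_t = 2^(t + 1) + 6·5^(t - 1)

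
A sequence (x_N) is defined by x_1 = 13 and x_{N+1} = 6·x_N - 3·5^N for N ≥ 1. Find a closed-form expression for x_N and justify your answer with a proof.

Computing the first terms: x_1 = 13, x_2 = 63, x_3 = 303. This suggests x_N = 3·5^N - 2·6^(N - 1).
For the base case N = 1: the formula gives 13 = 13 = x_1.
For the inductive step, assume it holds for an arbitrary j ≥ 1, so x_j = 3·5^j - 2·6^(j - 1).
Then x_{j+1} = 6·x_j - 3·5^j = 6·(3·5^j - 2·6^(j - 1)) - 3·5^j = 3·5^(j + 1) - 2·6^j = 3·5^(j+1) - 2·6^((j+1) - 1),
which is the claimed formula at N = j+1.
This completes the induction.

x_N = 3·5^N - 2·6^(N - 1)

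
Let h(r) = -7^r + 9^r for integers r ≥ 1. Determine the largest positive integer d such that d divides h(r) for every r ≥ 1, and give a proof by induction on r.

Computing the first values: h(1) = 2 and h(2) = 32; gcd(2, 32) = 2, so d ≤ 2.
We prove 2 | -7^r + 9^r for all r ≥ 1 by induction on r.
Base step (r = 1): h(1) = 2 = 2·(1), so 2 | h(1).
Inductive step: assume the claim holds for r = m, i.e. 2 | h(m). Then
9^{m+1} − 7^{m+1} = 9·9^m − 7·7^m = 9·(9^m − 7^m) + (2)·7^m. The first term is divisible by 2 by the inductive hypothesis, and the second term (2)·7^m is divisible by 2 since 2 | 2. Hence 2 | h(m+1).
By induction, the statement is established for all r ≥ 1.
Therefore the largest such d is 2.

d = 2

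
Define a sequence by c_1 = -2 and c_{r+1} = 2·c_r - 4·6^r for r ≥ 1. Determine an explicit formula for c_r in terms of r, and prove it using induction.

Computing the first terms: c_1 = -2, c_2 = -28, c_3 = -200. This suggests c_r = 2^(r + 1) - 6^r.
Base step (r = 1): the formula gives -2 = -2 = c_1.
Suppose the result is true for r = m, so c_m = 2^(m + 1) - 6^m.
Then c_{m+1} = 2·c_m - 4·6^m = 2·(2^(m + 1) - 6^m) - 4·6^m = 2^(m + 2) - 6^(m + 1) = 2^((m+1) + 1) - 6^(m+1),
which is the claimed formula at r = m+1.
This completes the induction.

c_r = 2^(r + 1) - 6^r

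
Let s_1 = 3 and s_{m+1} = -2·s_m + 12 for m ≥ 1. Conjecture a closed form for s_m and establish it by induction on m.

s_m = -(-2)^(m - 1) + 4

Computing the first terms: s_1 = 3, s_2 = 6, s_3 = 0. This suggests s_m = -(-2)^(m - 1) + 4.
Base step (m = 1): the formula gives 3 = 3 = s_1.
For the inductive step, assume it holds for an arbitrary j ≥ 1, so s_j = -(-2)^(j - 1) + 4.
Then s_{j+1} = -2·s_j + 12 = -2·(-(-2)^(j - 1) + 4) + 12 = -(-2)^j + 4 = -(-2)^((j+1) - 1) + 4,
which is the claimed formula at m = j+1.
Hence, by induction on m, the claim holds for every m ≥ 1.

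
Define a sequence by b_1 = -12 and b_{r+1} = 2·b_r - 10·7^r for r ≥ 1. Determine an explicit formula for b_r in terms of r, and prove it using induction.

b_r = 2^r - 2·7^r

Computing the first terms: b_1 = -12, b_2 = -94, b_3 = -678. This suggests b_r = 2^r - 2·7^r.
Base step (r = 1): the formula gives -12 = -12 = b_1.
Inductive step: assume the claim holds for r = m, so b_m = 2^m - 2·7^m.
Then b_{m+1} = 2·b_m - 10·7^m = 2·(2^m - 2·7^m) - 10·7^m = 2^(m + 1) - 2·7^(m + 1),
which is the claimed formula at r = m+1.
By induction, the statement is established for all r ≥ 1.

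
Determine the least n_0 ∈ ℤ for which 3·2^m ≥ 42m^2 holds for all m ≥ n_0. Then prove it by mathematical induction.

n_0 = 11

At m = 10: 3072 < 4200, so the inequality fails and n_0 ≥ 11. We prove 3·2^m ≥ 42m^2 for all m ≥ 11.
Base step (m = 11): 3·2^m = 6144 and 42m^2 = 5082, so 6144 ≥ 5082.
Inductive step: suppose the statement holds for some r ≥ 11, so 3·2^r ≥ 42r^2.
Then 3·2^(r + 1) = 2·(3·2^r) ≥ 2·(42r^2).
Also, for r ≥ 11 we have 2·(42r^2) ≥ 42(r+1)^2, since 2 ≥ (1 + 1/r)^2 for all r ≥ 11.
Combining, 3·2^(r + 1) ≥ 42(r+1)^2.
By induction, the statement is established for all m ≥ 11.
Hence the smallest such n_0 is 11.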